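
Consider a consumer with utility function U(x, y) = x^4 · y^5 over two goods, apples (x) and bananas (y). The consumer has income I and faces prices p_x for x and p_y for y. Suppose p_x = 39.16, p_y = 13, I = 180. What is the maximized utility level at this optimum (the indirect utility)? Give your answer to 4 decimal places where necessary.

Tangency: MRS = (4/5)·y/x = p_x/p_y.
So 4·p_y·y = 5·p_x·x; combined with the budget, a share 4/9 of income goes to x.
Demand: x*(p_x,p_y,I) = 4/9·I/p_x and y* = 5/9·I/p_y.
At p_x=39.16, p_y=13, I=180: x* = 4/9·180/39.16 = 2.0429, y* = 7.6923.
Utility at the optimum: U(2.0429, 7.6923) = 469107.5837.

V = 469107.5837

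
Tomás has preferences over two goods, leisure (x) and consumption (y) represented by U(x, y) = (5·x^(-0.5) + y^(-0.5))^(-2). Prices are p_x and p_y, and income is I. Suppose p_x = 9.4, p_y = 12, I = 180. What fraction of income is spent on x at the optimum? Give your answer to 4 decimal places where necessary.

MU_x ∝ 5·x^(-1.5), MU_y ∝ y^(-1.5), so MRS = 5·(y/x)^(1.5) = p_x/p_y.
Solve for the ratio: y/x = [(1/5)·p_x/p_y]^(2/3).
With the ratio pinned down, the budget gives x* = I/(p_x + p_y·(y/x)) and y* = (y/x)·x*.
Numerically y/x = 0.290615, so x* = 180/(9.4 + 12·0.290615) = 13.9672 and y* = 0.290615·13.9672 = 4.0591.
Expenditure on x: 9.4·13.9672 = 131.2913; share = 0.7294.

share on x = 0.7294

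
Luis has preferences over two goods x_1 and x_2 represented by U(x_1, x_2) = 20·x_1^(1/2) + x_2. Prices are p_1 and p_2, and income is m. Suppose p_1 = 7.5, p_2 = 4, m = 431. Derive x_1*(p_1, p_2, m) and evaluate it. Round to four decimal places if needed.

x_1* = 28.4444

Utility is quasi-linear in x_2; the FOC for x_1 is 10/√x_1 = p_1/p_2.
Solve: √x_1 = 10·p_2/p_1, so x_1*(p_1,p_2) = (10·p_2/p_1)², and x_2* = (m − p_1·x_1*)/p_2.
Plugging in: x_1* = (10·4/7.5)² = 28.4444.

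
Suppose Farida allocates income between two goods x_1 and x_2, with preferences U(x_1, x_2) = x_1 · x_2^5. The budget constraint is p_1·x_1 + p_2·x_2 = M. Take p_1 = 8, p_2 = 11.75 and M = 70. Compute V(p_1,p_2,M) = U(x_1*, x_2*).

At p_1=8, p_2=11.75, M=70: x_1* = 1/6·70/8 = 1.4583, x_2* = 4.9645.
Utility at the optimum: U(1.4583, 4.9645) = 4397.9617.

V = 4397.9617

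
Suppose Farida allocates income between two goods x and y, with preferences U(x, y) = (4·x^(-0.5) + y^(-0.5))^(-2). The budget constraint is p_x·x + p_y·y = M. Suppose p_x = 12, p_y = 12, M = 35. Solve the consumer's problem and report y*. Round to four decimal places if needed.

Substitute y = (y/x)·x into the budget: x* = M/(p_x + p_y·(y/x)).
Numerically y/x = 0.39685, so x* = 35/(12 + 12·0.39685) = 2.088 and y* = 0.39685·2.088 = 0.8286.

y* = 0.8286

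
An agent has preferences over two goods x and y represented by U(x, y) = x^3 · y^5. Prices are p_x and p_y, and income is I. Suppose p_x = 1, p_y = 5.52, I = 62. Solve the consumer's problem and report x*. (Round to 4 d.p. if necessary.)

x* = 23.25

Demand: x*(p_x,p_y,I) = 0.375·I/p_x and y* = 0.625·I/p_y.
At p_x=1, p_y=5.52, I=62: x* = 0.375·62/1 = 23.25.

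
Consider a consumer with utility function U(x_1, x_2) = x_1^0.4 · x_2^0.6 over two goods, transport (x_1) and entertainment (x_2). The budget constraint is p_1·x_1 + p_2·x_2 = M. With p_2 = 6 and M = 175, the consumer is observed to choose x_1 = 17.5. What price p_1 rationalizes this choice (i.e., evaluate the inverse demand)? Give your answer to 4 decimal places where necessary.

p_1 = 4

Tangency: MRS = (2/3)·x_2/x_1 = p_1/p_2.
Rearranging, p_2·x_2 = (3/2)·p_1·x_1. Substituting into the budget gives p_1·x_1·(1 + (3/2)) = M.
Demand: x_1*(p_1,p_2,M) = 0.4·M/p_1 and x_2* = 0.6·M/p_2.
Set x_1* = 17.5 in the demand function and solve for p_1: p_1 = 4.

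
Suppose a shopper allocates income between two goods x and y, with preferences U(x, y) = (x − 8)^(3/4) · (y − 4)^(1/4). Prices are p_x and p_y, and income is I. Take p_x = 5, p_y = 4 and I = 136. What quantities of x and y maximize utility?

x* = 20, y* = 9

Let x' = x−8, y' = y−4. MRS = 3·y'/x' = p_x/p_y.
After buying the subsistence bundle (8, 4), a share 0.75 of the remaining income goes to x: x* = 8 + 0.75·(I − 8p_x − 4p_y)/p_x.
Discretionary income = 136 − 8·5 − 4·4 = 80; x* = 8 + 0.75·80/5 = 20; y* = 4 + 0.25·80/4 = 9.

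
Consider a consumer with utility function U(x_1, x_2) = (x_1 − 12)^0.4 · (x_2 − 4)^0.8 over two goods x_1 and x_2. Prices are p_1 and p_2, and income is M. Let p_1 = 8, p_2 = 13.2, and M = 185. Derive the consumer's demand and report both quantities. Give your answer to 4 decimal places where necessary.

x_1* = 13.5083, x_2* = 5.8283

MRS = (1/2)·(x_2−4)/(x_1−12). Tangency with p_1/p_2 gives x_2−4 = 2·(p_1/p_2)·(x_1−12).
Substituting into the budget: x_1* = 12 + 1/3·(M − 12·p_1 − 4·p_2)/p_1, and x_2* = 4 + 2/3·(…)/p_2.
Discretionary income = 185 − 12·8 − 4·13.2 = 36.2; x_1* = 12 + 1/3·36.2/8 = 13.5083; x_2* = 4 + 2/3·36.2/13.2 = 5.8283.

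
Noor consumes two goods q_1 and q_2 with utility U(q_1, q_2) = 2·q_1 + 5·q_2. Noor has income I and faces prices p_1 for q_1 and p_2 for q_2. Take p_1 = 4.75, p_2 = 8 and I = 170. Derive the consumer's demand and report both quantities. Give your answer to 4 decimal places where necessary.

Perfect substitutes: compare marginal utility per dollar. 2/p_1 vs 5/p_2 → 0.4211 vs 0.625.
q_2 gives more utility per dollar, so spend all income on q_2: q_2* = I/p_2, q_1* = 0.
Numerically: q_1* = 0, q_2* = 21.25.

q_1* = 0, q_2* = 21.25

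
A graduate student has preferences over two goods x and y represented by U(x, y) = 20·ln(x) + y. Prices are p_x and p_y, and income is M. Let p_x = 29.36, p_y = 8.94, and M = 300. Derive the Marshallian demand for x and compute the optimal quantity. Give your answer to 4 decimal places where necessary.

MU_x = 20/x, MU_y = 1. Tangency: 20/x = p_x/p_y.
So x*(p_x,p_y) = 20·p_y/p_x, independent of income; and y* = (M − 20·p_y)/p_y.
At the given prices: x* = 20·8.94/29.36 = 6.0899.

x* = 6.0899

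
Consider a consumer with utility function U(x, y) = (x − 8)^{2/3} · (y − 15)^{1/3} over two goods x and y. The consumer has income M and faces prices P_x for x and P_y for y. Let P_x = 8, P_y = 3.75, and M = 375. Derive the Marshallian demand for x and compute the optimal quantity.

x* = 29.2292

This is Cobb-Douglas in (x−8, y−15): tangency gives 2/3·P_y·(y−15) = 1/3·P_x·(x−8).
Substituting into the budget: x* = 8 + 2/3·(M − 8·P_x − 15·P_y)/P_x, and y* = 15 + 1/3·(…)/P_y.
Discretionary income = 375 − 8·8 − 15·3.75 = 254.75; x* = 8 + 2/3·254.75/8 = 29.2292.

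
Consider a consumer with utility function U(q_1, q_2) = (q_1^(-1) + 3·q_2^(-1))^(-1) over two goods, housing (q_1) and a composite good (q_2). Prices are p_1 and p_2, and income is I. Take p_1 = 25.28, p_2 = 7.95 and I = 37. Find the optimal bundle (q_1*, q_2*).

MU_q_1 ∝ q_1^(-2), MU_q_2 ∝ 3·q_2^(-2), so MRS = (1/3)·(q_2/q_1)^(2) = p_1/p_2.
Solve for the ratio: q_2/q_1 = [3·p_1/p_2]^(0.5).
With the ratio pinned down, the budget gives q_1* = I/(p_1 + p_2·(q_2/q_1)) and q_2* = (q_2/q_1)·q_1*.
Numerically q_2/q_1 = 3.088628, so q_1* = 37/(25.28 + 7.95·3.088628) = 0.7425 and q_2* = 3.088628·0.7425 = 2.2932.

q_1* = 0.7425, q_2* = 2.2932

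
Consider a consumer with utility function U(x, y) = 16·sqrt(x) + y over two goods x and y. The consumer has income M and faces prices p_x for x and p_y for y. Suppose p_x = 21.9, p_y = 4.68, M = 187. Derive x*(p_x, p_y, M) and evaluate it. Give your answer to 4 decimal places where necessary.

x* = 2.9227

Utility is quasi-linear in y; the FOC for x is 8/√x = p_x/p_y.
Solve: √x = 8·p_y/p_x, so x*(p_x,p_y) = (8·p_y/p_x)², and y* = (M − p_x·x*)/p_y.
Plugging in: x* = (8·4.68/21.9)² = 2.9227.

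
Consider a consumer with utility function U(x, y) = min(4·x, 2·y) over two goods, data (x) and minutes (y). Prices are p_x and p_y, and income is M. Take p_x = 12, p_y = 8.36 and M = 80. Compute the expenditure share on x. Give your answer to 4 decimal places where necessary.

share on x = 0.4178

With perfect complements, no substitution: consume in ratio x:y = 2:4.
Budget: p_x·x + p_y·2·x = M, so (2·p_x + 4·p_y)·x = 2·M.
Demand: x*(p_x,p_y,M) = 2·M/(2·p_x + 4·p_y), y* = 4·M/(2·p_x + 4·p_y).
Here 2·12 + 4·8.36 = 57.44, giving x* = 2.7855 and y* = 5.571.
Expenditure on x: 12·2.7855 = 33.4262; share = 0.4178.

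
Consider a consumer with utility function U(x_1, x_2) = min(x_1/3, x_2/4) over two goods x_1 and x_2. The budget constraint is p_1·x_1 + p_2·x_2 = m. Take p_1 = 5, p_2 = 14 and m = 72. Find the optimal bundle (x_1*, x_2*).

x_1* = 3.0423, x_2* = 4.0563

Here 3·5 + 4·14 = 71, giving x_1* = 3.0423 and x_2* = 4.0563.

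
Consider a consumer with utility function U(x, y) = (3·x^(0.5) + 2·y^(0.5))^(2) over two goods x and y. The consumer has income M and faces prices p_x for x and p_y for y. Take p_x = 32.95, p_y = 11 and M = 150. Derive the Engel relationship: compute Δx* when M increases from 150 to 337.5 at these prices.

Δx* = 2.4409

From the CES first-order condition, (3/2)·(y/x)^(0.5) = p_x/p_y.
Hence y/x = ((2/3)·p_x/p_y)^(1/(0.5)), i.e. raised to the 2 power.
With the ratio pinned down, the budget gives x* = M/(p_x + p_y·(y/x)) and y* = (y/x)·x*.
Numerically y/x = 3.987888, so x* = 150/(32.95 + 11·3.987888) = 1.9527.
At M' = 337.5: x* = 4.3936. Change: 4.3936 − 1.9527 = 2.4409.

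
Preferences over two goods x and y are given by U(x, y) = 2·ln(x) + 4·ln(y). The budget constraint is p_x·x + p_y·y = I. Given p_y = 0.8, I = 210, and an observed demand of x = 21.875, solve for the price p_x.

p_x = 3.2

The MRS is (1/2)·y/x. Set MRS = p_x/p_y.
Rearranging, p_y·y = 2·p_x·x. Substituting into the budget gives p_x·x·(1 + 2) = I.
Demand: x*(p_x,p_y,I) = 1/3·I/p_x and y* = 2/3·I/p_y.
Set x* = 21.875 in the demand function and solve for p_x: p_x = 3.2.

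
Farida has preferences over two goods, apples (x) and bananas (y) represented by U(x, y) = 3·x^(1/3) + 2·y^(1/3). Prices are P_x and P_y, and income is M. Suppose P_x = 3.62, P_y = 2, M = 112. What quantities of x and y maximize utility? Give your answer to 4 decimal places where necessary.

x* = 17.86, y* = 23.6735

MU_x ∝ 3·x^(-2/3), MU_y ∝ 2·y^(-2/3), so MRS = (3/2)·(y/x)^(2/3) = P_x/P_y.
Solve for the ratio: y/x = [(2/3)·P_x/P_y]^(1.5).
With the ratio pinned down, the budget gives x* = M/(P_x + P_y·(y/x)) and y* = (y/x)·x*.
Numerically y/x = 1.325504, so x* = 112/(3.62 + 2·1.325504) = 17.86 and y* = 1.325504·17.86 = 23.6735.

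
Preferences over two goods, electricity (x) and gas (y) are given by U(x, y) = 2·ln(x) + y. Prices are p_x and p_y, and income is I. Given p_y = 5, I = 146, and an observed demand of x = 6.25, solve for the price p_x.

p_x = 1.6

Set MRS = p_x/p_y: (2/x)/1 = p_x/p_y.
So x*(p_x,p_y) = 2·p_y/p_x, independent of income; and y* = (I − 2·p_y)/p_y.
Set x* = 6.25 in the demand function and solve for p_x: p_x = 1.6.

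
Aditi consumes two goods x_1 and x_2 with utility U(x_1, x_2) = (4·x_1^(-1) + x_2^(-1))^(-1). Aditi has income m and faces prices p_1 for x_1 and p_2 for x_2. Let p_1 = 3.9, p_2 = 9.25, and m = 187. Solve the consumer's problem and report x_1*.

MRS = MU_x_1/MU_x_2 = 4·(x_2/x_1)^(2). Set equal to p_1/p_2.
Hence x_2/x_1 = ((1/4)·p_1/p_2)^(1/(2)), i.e. raised to the 0.5 power.
Substitute x_2 = (x_2/x_1)·x_1 into the budget: x_1* = m/(p_1 + p_2·(x_2/x_1)).
Numerically x_2/x_1 = 0.324662, so x_1* = 187/(3.9 + 9.25·0.324662) = 27.0892.

x_1* = 27.0892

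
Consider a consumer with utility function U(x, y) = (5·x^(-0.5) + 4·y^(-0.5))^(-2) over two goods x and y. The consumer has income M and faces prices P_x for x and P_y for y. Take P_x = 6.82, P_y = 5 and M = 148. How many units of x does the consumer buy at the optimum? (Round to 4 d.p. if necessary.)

x* = 12.2117

MU_x ∝ 5·x^(-1.5), MU_y ∝ 4·y^(-1.5), so MRS = (5/4)·(y/x)^(1.5) = P_x/P_y.
Hence y/x = ((4/5)·P_x/P_y)^(1/(1.5)), i.e. raised to the 2/3 power.
Substitute y = (y/x)·x into the budget: x* = M/(P_x + P_y·(y/x)).
Numerically y/x = 1.059911, so x* = 148/(6.82 + 5·1.059911) = 12.2117.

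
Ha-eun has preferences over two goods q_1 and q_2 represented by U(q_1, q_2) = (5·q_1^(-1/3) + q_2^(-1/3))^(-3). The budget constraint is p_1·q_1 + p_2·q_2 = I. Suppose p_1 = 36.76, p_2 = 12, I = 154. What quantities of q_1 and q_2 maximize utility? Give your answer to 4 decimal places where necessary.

MU_q_1 ∝ 5·q_1^(-4/3), MU_q_2 ∝ q_2^(-4/3), so MRS = 5·(q_2/q_1)^(4/3) = p_1/p_2.
Hence q_2/q_1 = ((1/5)·p_1/p_2)^(1/(4/3)), i.e. raised to the 0.75 power.
Substitute q_2 = (q_2/q_1)·q_1 into the budget: q_1* = I/(p_1 + p_2·(q_2/q_1)).
Numerically q_2/q_1 = 0.692497, so q_1* = 154/(36.76 + 12·0.692497) = 3.4169 and q_2* = 0.692497·3.4169 = 2.3662.

q_1* = 3.4169, q_2* = 2.3662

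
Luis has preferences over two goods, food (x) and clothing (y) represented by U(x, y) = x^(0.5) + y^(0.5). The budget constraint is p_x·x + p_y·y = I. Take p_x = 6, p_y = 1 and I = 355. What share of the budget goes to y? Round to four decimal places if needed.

share on y = 0.8571

MRS = MU_x/MU_y = (y/x)^(0.5). Set equal to p_x/p_y.
Hence y/x = (p_x/p_y)^(1/(0.5)), i.e. raised to the 2 power.
Substitute y = (y/x)·x into the budget: x* = I/(p_x + p_y·(y/x)).
Numerically y/x = 36, so x* = 355/(6 + 1·36) = 8.4524 and y* = 36·8.4524 = 304.2857.
Expenditure on y: 1·304.2857 = 304.2857; share = 0.8571.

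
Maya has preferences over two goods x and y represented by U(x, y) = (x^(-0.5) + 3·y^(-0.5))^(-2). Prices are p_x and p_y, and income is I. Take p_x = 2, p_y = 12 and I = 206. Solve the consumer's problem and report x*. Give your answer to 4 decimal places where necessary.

x* = 21.5492

MU_x ∝ x^(-1.5), MU_y ∝ 3·y^(-1.5), so MRS = (1/3)·(y/x)^(1.5) = p_x/p_y.
Solve for the ratio: y/x = [3·p_x/p_y]^(2/3).
Substitute y = (y/x)·x into the budget: x* = I/(p_x + p_y·(y/x)).
Numerically y/x = 0.629961, so x* = 206/(2 + 12·0.629961) = 21.5492.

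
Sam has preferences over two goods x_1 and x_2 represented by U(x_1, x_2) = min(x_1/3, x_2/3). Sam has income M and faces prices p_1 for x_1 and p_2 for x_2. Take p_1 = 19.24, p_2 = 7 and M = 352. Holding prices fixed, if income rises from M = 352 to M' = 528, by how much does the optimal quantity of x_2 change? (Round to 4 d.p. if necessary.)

Here 3·19.24 + 3·7 = 78.72, giving x_2* = 13.4146.
At M' = 528: x_2* = 20.122. Change: 20.122 − 13.4146 = 6.7073.

Δx_2* = 6.7073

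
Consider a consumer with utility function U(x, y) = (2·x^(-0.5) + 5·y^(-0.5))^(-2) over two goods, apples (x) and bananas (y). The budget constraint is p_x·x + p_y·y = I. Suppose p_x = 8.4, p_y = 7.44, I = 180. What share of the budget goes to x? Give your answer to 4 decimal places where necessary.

MU_x ∝ 2·x^(-1.5), MU_y ∝ 5·y^(-1.5), so MRS = (2/5)·(y/x)^(1.5) = p_x/p_y.
Hence y/x = ((5/2)·p_x/p_y)^(1/(1.5)), i.e. raised to the 2/3 power.
With the ratio pinned down, the budget gives x* = I/(p_x + p_y·(y/x)) and y* = (y/x)·x*.
Numerically y/x = 1.997243, so x* = 180/(8.4 + 7.44·1.997243) = 7.7388 and y* = 1.997243·7.7388 = 15.4562.
Expenditure on x: 8.4·7.7388 = 65.0057; share = 0.3611.

share on x = 0.3611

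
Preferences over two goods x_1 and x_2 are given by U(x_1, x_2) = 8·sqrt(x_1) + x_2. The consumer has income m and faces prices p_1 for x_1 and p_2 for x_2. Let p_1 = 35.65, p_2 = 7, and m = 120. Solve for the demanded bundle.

x_1* = 0.6169, x_2* = 14.0012

Utility is quasi-linear in x_2; the FOC for x_1 is 4/√x_1 = p_1/p_2.
Thus x_1* = (4·p_2/p_1)² — independent of m — with the rest of income spent on x_2.
Plugging in: x_1* = (4·7/35.65)² = 0.6169, x_2* = 14.0012.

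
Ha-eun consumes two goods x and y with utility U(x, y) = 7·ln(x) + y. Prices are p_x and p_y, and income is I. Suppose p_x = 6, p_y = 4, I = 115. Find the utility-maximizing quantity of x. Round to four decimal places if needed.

x* = 4.6667

Set MRS = p_x/p_y: (7/x)/1 = p_x/p_y.
So x*(p_x,p_y) = 7·p_y/p_x, independent of income; and y* = (I − 7·p_y)/p_y.
At the given prices: x* = 7·4/6 = 4.6667.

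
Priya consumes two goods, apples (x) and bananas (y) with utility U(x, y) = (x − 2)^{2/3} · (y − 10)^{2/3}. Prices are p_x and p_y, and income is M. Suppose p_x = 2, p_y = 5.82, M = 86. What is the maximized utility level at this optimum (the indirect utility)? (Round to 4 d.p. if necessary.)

V = 5.2897

Let x' = x−2, y' = y−10. MRS = y'/x' = p_x/p_y.
After buying the subsistence bundle (2, 10), a share 0.5 of the remaining income goes to x: x* = 2 + 0.5·(M − 2p_x − 10p_y)/p_x.
Discretionary income = 86 − 2·2 − 10·5.82 = 23.8; x* = 2 + 0.5·23.8/2 = 7.95; y* = 10 + 0.5·23.8/5.82 = 12.0447.
Utility at the optimum: U(7.95, 12.0447) = 5.2897.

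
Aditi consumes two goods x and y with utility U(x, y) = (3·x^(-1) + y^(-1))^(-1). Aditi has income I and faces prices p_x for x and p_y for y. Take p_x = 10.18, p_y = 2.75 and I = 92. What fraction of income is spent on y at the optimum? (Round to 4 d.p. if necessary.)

share on y = 0.2308

From the CES first-order condition, 3·(y/x)^(2) = p_x/p_y.
Solve for the ratio: y/x = [(1/3)·p_x/p_y]^(0.5).
With the ratio pinned down, the budget gives x* = I/(p_x + p_y·(y/x)) and y* = (y/x)·x*.
Numerically y/x = 1.110828, so x* = 92/(10.18 + 2.75·1.110828) = 6.9514 and y* = 1.110828·6.9514 = 7.7218.
Expenditure on y: 2.75·7.7218 = 21.2349; share = 0.2308.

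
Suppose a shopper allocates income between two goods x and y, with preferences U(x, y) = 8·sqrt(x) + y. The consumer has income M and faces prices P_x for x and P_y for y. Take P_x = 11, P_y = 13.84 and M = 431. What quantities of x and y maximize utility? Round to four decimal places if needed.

x* = 25.3283, y* = 11.0107

Set MRS = P_x/P_y: 4·x^(−1/2) = P_x/P_y.
Thus x* = (4·P_y/P_x)² — independent of M — with the rest of income spent on y.
Plugging in: x* = (4·13.84/11)² = 25.3283, y* = 11.0107.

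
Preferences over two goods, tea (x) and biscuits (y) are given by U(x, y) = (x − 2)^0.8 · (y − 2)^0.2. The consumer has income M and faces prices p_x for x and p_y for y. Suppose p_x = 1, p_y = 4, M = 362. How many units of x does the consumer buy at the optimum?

x* = 283.6

Let x' = x−2, y' = y−2. MRS = 4·y'/x' = p_x/p_y.
Substituting into the budget: x* = 2 + 0.8·(M − 2·p_x − 2·p_y)/p_x, and y* = 2 + 0.2·(…)/p_y.
Discretionary income = 362 − 2·1 − 2·4 = 352; x* = 2 + 0.8·352/1 = 283.6.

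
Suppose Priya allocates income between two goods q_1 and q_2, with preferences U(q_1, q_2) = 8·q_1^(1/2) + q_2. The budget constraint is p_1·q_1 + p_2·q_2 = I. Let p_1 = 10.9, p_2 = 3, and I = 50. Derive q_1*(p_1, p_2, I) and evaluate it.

q_1* = 1.212

Plugging in: q_1* = (4·3/10.9)² = 1.212.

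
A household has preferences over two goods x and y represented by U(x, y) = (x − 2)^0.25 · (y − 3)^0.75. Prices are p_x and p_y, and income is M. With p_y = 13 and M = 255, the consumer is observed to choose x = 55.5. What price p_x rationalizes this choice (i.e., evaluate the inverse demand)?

p_x = 1

MRS = (1/3)·(y−3)/(x−2). Tangency with p_x/p_y gives y−3 = 3·(p_x/p_y)·(x−2).
Substituting into the budget: x* = 2 + 0.25·(M − 2·p_x − 3·p_y)/p_x, and y* = 3 + 0.75·(…)/p_y.
Set x* = 55.5 in the demand function and solve for p_x: p_x = 1.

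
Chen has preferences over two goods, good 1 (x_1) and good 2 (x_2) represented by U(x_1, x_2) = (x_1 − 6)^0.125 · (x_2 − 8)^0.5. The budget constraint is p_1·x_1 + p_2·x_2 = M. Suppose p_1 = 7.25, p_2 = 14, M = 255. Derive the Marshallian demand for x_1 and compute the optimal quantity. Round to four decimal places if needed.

x_1* = 8.7448

Let x_1' = x_1−6, x_2' = x_2−8. MRS = (1/4)·x_2'/x_1' = p_1/p_2.
After buying the subsistence bundle (6, 8), a share 0.2 of the remaining income goes to x_1: x_1* = 6 + 0.2·(M − 6p_1 − 8p_2)/p_1.
Discretionary income = 255 − 6·7.25 − 8·14 = 99.5; x_1* = 6 + 0.2·99.5/7.25 = 8.7448.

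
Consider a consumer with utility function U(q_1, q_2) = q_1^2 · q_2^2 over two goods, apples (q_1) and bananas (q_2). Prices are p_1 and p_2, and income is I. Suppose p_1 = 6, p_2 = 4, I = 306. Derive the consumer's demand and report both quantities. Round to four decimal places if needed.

q_1* = 25.5, q_2* = 38.25

At p_1=6, p_2=4, I=306: q_1* = 0.5·306/6 = 25.5, q_2* = 38.25.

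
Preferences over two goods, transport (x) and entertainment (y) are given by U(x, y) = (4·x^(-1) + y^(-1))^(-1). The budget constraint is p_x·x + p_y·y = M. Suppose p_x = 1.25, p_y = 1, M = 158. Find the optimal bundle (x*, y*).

From the CES first-order condition, 4·(y/x)^(2) = p_x/p_y.
Solve for the ratio: y/x = [(1/4)·p_x/p_y]^(0.5).
With the ratio pinned down, the budget gives x* = M/(p_x + p_y·(y/x)) and y* = (y/x)·x*.
Numerically y/x = 0.559017, so x* = 158/(1.25 + 1·0.559017) = 87.3403 and y* = 0.559017·87.3403 = 48.8247.

x* = 87.3403, y* = 48.8247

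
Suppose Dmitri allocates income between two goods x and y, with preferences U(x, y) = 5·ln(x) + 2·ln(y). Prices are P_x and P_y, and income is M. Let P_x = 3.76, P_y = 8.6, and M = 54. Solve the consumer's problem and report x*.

Tangency: MRS = (5/2)·y/x = P_x/P_y.
Rearranging, P_y·y = (2/5)·P_x·x. Substituting into the budget gives P_x·x·(1 + (2/5)) = M.
Demand: x*(P_x,P_y,M) = 5/7·M/P_x and y* = 2/7·M/P_y.
At P_x=3.76, P_y=8.6, M=54: x* = 5/7·54/3.76 = 10.2584.

x* = 10.2584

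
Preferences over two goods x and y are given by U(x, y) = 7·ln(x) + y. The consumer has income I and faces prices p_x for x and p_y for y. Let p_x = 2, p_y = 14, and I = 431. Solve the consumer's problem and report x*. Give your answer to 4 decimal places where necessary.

x* = 49

Set MRS = p_x/p_y: (7/x)/1 = p_x/p_y.
So x*(p_x,p_y) = 7·p_y/p_x, independent of income; and y* = (I − 7·p_y)/p_y.
At the given prices: x* = 7·14/2 = 49.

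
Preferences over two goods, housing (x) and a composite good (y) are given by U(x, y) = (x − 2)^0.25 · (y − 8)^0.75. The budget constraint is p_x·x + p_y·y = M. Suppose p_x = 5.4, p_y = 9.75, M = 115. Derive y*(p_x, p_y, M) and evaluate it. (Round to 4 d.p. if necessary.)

y* = 10.0154

MRS = (1/3)·(y−8)/(x−2). Tangency with p_x/p_y gives y−8 = 3·(p_x/p_y)·(x−2).
After buying the subsistence bundle (2, 8), a share 0.25 of the remaining income goes to x: x* = 2 + 0.25·(M − 2p_x − 8p_y)/p_x.
Discretionary income = 115 − 2·5.4 − 8·9.75 = 26.2; y* = 8 + 0.75·26.2/9.75 = 10.0154.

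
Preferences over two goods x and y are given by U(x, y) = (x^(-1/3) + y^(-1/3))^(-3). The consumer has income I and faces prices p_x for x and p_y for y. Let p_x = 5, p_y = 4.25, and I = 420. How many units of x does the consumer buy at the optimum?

Numerically y/x = 1.129629, so x* = 420/(5 + 4.25·1.129629) = 42.8531.

x* = 42.8531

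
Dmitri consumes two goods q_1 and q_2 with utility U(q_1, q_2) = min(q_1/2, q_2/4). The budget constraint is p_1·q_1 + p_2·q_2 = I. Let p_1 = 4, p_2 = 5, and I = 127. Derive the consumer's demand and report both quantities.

q_1* = 9.0714, q_2* = 18.1429

Leontief preferences: the optimum is at the kink where q_1/2 = q_2/4, i.e. q_2 = 2·q_1.
Budget: p_1·q_1 + p_2·2·q_1 = I, so (2·p_1 + 4·p_2)·q_1 = 2·I.
Demand: q_1*(p_1,p_2,I) = 2·I/(2·p_1 + 4·p_2), q_2* = 4·I/(2·p_1 + 4·p_2).
Here 2·4 + 4·5 = 28, giving q_1* = 9.0714 and q_2* = 18.1429.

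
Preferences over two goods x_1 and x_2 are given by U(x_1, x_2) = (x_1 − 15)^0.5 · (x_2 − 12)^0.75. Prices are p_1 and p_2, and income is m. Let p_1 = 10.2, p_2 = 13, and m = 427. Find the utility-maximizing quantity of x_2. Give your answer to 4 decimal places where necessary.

x_2* = 17.4462

This is Cobb-Douglas in (x_1−15, x_2−12): tangency gives 0.5·p_2·(x_2−12) = 0.75·p_1·(x_1−15).
After buying the subsistence bundle (15, 12), a share 0.4 of the remaining income goes to x_1: x_1* = 15 + 0.4·(m − 15p_1 − 12p_2)/p_1.
Discretionary income = 427 − 15·10.2 − 12·13 = 118; x_2* = 12 + 0.6·118/13 = 17.4462.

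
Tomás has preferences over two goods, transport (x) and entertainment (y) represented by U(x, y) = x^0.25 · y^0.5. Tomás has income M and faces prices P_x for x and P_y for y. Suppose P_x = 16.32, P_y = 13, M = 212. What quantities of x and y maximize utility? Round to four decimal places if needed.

The MRS is (1/2)·y/x. Set MRS = P_x/P_y.
Rearranging, P_y·y = 2·P_x·x. Substituting into the budget gives P_x·x·(1 + 2) = M.
Demand: x*(P_x,P_y,M) = 1/3·M/P_x and y* = 2/3·M/P_y.
At P_x=16.32, P_y=13, M=212: x* = 1/3·212/16.32 = 4.3301, y* = 10.8718.

x* = 4.3301, y* = 10.8718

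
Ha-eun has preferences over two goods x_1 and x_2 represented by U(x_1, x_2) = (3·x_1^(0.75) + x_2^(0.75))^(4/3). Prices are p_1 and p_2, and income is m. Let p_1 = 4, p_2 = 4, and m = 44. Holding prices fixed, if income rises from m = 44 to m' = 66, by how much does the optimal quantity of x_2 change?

Δx_2* = 0.0671

With the ratio pinned down, the budget gives x_1* = m/(p_1 + p_2·(x_2/x_1)) and x_2* = (x_2/x_1)·x_1*.
Numerically x_2/x_1 = 0.012346, so x_1* = 44/(4 + 4·0.012346) = 10.8659 and x_2* = 0.012346·10.8659 = 0.1341.
At m' = 66: x_2* = 0.2012. Change: 0.2012 − 0.1341 = 0.0671.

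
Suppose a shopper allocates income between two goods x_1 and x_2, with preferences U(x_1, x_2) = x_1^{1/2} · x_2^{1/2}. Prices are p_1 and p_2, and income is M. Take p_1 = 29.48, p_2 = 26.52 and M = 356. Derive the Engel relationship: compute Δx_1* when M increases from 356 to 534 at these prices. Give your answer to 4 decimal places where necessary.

Demand: x_1*(p_1,p_2,M) = 0.5·M/p_1 and x_2* = 0.5·M/p_2.
At p_1=29.48, p_2=26.52, M=356: x_1* = 0.5·356/29.48 = 6.038.
At M' = 534: x_1* = 9.057. Change: 9.057 − 6.038 = 3.019.

Δx_1* = 3.019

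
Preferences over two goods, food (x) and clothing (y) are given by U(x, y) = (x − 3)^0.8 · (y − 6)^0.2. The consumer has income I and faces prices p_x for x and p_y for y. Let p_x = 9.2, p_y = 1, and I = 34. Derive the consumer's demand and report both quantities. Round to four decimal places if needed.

x* = 3.0348, y* = 6.08

MRS = 4·(y−6)/(x−3). Tangency with p_x/p_y gives y−6 = (1/4)·(p_x/p_y)·(x−3).
After buying the subsistence bundle (3, 6), a share 0.8 of the remaining income goes to x: x* = 3 + 0.8·(I − 3p_x − 6p_y)/p_x.
Discretionary income = 34 − 3·9.2 − 6·1 = 0.4; x* = 3 + 0.8·0.4/9.2 = 3.0348; y* = 6 + 0.2·0.4/1 = 6.08.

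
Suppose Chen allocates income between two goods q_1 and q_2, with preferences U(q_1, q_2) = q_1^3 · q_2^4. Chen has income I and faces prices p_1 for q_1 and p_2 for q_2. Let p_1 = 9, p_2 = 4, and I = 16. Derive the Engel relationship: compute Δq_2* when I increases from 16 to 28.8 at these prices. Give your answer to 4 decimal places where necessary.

Δq_2* = 1.8286

Tangency: MRS = (3/4)·q_2/q_1 = p_1/p_2.
Rearranging, p_2·q_2 = (4/3)·p_1·q_1. Substituting into the budget gives p_1·q_1·(1 + (4/3)) = I.
Demand: q_1*(p_1,p_2,I) = 3/7·I/p_1 and q_2* = 4/7·I/p_2.
At p_1=9, p_2=4, I=16: q_2* = 4/7·16/4 = 2.2857.
At I' = 28.8: q_2* = 4.1143. Change: 4.1143 − 2.2857 = 1.8286.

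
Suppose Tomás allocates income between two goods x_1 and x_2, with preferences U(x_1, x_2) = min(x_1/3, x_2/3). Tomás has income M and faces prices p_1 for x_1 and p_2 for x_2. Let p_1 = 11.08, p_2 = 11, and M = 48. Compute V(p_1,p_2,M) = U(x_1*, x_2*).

With perfect complements, no substitution: consume in ratio x_1:x_2 = 3:3.
Budget: p_1·x_1 + p_2·x_1 = M, so (3·p_1 + 3·p_2)·x_1 = 3·M.
Demand: x_1*(p_1,p_2,M) = 3·M/(3·p_1 + 3·p_2), x_2* = 3·M/(3·p_1 + 3·p_2).
Here 3·11.08 + 3·11 = 66.24, giving x_1* = 2.1739 and x_2* = 2.1739.
Utility at the optimum: U(2.1739, 2.1739) = 0.7246.

V = 0.7246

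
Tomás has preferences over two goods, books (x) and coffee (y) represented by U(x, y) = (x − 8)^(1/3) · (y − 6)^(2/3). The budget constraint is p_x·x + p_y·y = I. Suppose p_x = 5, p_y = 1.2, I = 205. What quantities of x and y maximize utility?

x* = 18.52, y* = 93.6667

Discretionary income = 205 − 8·5 − 6·1.2 = 157.8; x* = 8 + 1/3·157.8/5 = 18.52; y* = 6 + 2/3·157.8/1.2 = 93.6667.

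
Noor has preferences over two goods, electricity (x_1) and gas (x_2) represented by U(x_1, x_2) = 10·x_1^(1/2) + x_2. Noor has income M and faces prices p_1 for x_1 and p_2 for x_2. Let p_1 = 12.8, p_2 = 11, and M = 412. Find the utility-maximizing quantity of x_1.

x_1* = 18.4631

Set MRS = p_1/p_2: 5·x_1^(−1/2) = p_1/p_2.
Thus x_1* = (5·p_2/p_1)² — independent of M — with the rest of income spent on x_2.
Plugging in: x_1* = (5·11/12.8)² = 18.4631.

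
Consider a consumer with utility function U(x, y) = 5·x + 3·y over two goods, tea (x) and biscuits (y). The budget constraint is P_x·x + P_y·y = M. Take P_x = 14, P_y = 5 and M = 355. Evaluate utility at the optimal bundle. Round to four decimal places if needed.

Linear utility — the consumer picks whichever good has higher MU/price: 5/14 = 0.3571 vs 3/5 = 0.6.
y gives more utility per dollar, so spend all income on y: y* = M/P_y, x* = 0.
Numerically: x* = 0, y* = 71.
Utility at the optimum: U(0, 71) = 213.

V = 213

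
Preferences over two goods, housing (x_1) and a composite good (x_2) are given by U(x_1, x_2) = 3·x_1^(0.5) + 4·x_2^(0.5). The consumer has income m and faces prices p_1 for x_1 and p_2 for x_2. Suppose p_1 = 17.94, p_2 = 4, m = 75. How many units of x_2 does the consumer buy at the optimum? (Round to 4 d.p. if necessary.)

MRS = MU_x_1/MU_x_2 = (3/4)·(x_2/x_1)^(0.5). Set equal to p_1/p_2.
Solve for the ratio: x_2/x_1 = [(4/3)·p_1/p_2]^(2).
Substitute x_2 = (x_2/x_1)·x_1 into the budget: x_1* = m/(p_1 + p_2·(x_2/x_1)).
Numerically x_2/x_1 = 35.7604, so x_1* = 75/(17.94 + 4·35.7604) = 0.4659 and x_2* = 35.7604·0.4659 = 16.6605.

x_2* = 16.6605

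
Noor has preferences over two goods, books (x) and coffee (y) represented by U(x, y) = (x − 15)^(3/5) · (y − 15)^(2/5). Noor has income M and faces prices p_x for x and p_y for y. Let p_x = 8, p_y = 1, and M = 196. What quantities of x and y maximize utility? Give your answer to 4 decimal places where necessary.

MRS = (3/2)·(y−15)/(x−15). Tangency with p_x/p_y gives y−15 = (2/3)·(p_x/p_y)·(x−15).
After buying the subsistence bundle (15, 15), a share 0.6 of the remaining income goes to x: x* = 15 + 0.6·(M − 15p_x − 15p_y)/p_x.
Discretionary income = 196 − 15·8 − 15·1 = 61; x* = 15 + 0.6·61/8 = 19.575; y* = 15 + 0.4·61/1 = 39.4.

x* = 19.575, y* = 39.4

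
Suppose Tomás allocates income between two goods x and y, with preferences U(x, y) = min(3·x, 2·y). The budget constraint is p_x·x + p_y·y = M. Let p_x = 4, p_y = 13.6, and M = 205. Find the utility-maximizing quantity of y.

y* = 12.6025

With perfect complements, no substitution: consume in ratio x:y = 2:3.
Budget: p_x·x + p_y·(3/2)·x = M, so (2·p_x + 3·p_y)·x = 2·M.
Demand: x*(p_x,p_y,M) = 2·M/(2·p_x + 3·p_y), y* = 3·M/(2·p_x + 3·p_y).
Here 2·4 + 3·13.6 = 48.8, giving y* = 12.6025.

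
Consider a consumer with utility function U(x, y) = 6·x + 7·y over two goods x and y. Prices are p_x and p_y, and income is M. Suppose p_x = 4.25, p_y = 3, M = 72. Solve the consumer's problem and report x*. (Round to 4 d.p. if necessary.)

Perfect substitutes: compare marginal utility per dollar. 6/p_x vs 7/p_y → 1.4118 vs 2.3333.
y gives more utility per dollar, so spend all income on y: y* = M/p_y, x* = 0.
Numerically: x* = 0, y* = 24.

x* = 0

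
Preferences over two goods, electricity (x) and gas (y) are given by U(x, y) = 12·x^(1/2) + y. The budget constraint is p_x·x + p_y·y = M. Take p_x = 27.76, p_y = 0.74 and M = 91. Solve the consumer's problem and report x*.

Solve: √x = 6·p_y/p_x, so x*(p_x,p_y) = (6·p_y/p_x)², and y* = (M − p_x·x*)/p_y.
Plugging in: x* = (6·0.74/27.76)² = 0.0256.

x* = 0.0256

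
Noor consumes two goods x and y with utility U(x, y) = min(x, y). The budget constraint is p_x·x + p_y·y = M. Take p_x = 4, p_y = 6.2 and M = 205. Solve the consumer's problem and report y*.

Here 4 + 6.2 = 10.2, giving y* = 20.098.

y* = 20.098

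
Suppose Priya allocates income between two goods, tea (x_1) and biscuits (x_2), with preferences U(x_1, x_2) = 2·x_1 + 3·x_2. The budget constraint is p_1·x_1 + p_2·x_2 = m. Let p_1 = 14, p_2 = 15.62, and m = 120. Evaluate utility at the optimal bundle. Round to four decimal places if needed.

V = 23.0474

Perfect substitutes: compare marginal utility per dollar. 2/p_1 vs 3/p_2 → 0.1429 vs 0.1921.
x_2 gives more utility per dollar, so spend all income on x_2: x_2* = m/p_2, x_1* = 0.
Numerically: x_1* = 0, x_2* = 7.6825.
Utility at the optimum: U(0, 7.6825) = 23.0474.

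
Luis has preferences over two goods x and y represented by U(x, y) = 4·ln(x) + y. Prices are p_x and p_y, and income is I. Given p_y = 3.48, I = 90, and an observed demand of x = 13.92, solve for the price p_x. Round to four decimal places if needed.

p_x = 1

MU_x = 4/x, MU_y = 1. Tangency: 4/x = p_x/p_y.
So x*(p_x,p_y) = 4·p_y/p_x, independent of income; and y* = (I − 4·p_y)/p_y.
Set x* = 13.92 in the demand function and solve for p_x: p_x = 1.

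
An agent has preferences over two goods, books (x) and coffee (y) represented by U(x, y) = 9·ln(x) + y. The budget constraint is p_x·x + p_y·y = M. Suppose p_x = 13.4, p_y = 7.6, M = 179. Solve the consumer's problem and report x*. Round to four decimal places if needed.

Set MRS = p_x/p_y: (9/x)/1 = p_x/p_y.
So x*(p_x,p_y) = 9·p_y/p_x, independent of income; and y* = (M − 9·p_y)/p_y.
At the given prices: x* = 9·7.6/13.4 = 5.1045.

x* = 5.1045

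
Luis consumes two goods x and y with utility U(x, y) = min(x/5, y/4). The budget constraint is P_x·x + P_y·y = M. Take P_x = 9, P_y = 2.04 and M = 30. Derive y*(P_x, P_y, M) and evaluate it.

y* = 2.2573

With perfect complements, no substitution: consume in ratio x:y = 5:4.
Budget: P_x·x + P_y·(4/5)·x = M, so (5·P_x + 4·P_y)·x = 5·M.
Demand: x*(P_x,P_y,M) = 5·M/(5·P_x + 4·P_y), y* = 4·M/(5·P_x + 4·P_y).
Here 5·9 + 4·2.04 = 53.16, giving y* = 2.2573.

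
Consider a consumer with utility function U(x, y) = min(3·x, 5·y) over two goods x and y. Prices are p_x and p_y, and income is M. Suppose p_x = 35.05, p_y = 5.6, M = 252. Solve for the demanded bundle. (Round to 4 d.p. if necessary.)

x* = 6.5608, y* = 3.9365

Leontief preferences: the optimum is at the kink where x/5 = y/3, i.e. y = (3/5)·x.
Budget: p_x·x + p_y·(3/5)·x = M, so (5·p_x + 3·p_y)·x = 5·M.
Demand: x*(p_x,p_y,M) = 5·M/(5·p_x + 3·p_y), y* = 3·M/(5·p_x + 3·p_y).
Here 5·35.05 + 3·5.6 = 192.05, giving x* = 6.5608 and y* = 3.9365.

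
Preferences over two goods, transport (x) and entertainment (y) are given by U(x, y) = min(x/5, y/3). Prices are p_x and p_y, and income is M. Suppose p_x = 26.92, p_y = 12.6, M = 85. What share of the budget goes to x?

With perfect complements, no substitution: consume in ratio x:y = 5:3.
Budget: p_x·x + p_y·(3/5)·x = M, so (5·p_x + 3·p_y)·x = 5·M.
Demand: x*(p_x,p_y,M) = 5·M/(5·p_x + 3·p_y), y* = 3·M/(5·p_x + 3·p_y).
Here 5·26.92 + 3·12.6 = 172.4, giving x* = 2.4652 and y* = 1.4791.
Expenditure on x: 26.92·2.4652 = 66.3631; share = 0.7807.

share on x = 0.7807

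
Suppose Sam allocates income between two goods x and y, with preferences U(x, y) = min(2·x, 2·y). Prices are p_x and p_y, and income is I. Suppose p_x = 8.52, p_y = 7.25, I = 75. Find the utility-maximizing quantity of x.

x* = 4.7559

With perfect complements, no substitution: consume in ratio x:y = 2:2.
Budget: p_x·x + p_y·x = I, so (2·p_x + 2·p_y)·x = 2·I.
Demand: x*(p_x,p_y,I) = 2·I/(2·p_x + 2·p_y), y* = 2·I/(2·p_x + 2·p_y).
Here 2·8.52 + 2·7.25 = 31.54, giving x* = 4.7559.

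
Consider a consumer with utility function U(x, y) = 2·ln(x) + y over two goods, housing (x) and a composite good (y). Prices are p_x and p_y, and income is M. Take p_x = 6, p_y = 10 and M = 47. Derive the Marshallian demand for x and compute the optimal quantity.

x* = 3.3333

Set MRS = p_x/p_y: (2/x)/1 = p_x/p_y.
So x*(p_x,p_y) = 2·p_y/p_x, independent of income; and y* = (M − 2·p_y)/p_y.
At the given prices: x* = 2·10/6 = 3.3333.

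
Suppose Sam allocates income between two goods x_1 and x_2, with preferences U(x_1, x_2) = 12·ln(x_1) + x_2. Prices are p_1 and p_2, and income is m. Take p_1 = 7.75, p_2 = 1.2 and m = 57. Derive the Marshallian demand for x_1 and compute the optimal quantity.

x_1* = 1.8581

So x_1*(p_1,p_2) = 12·p_2/p_1, independent of income; and x_2* = (m − 12·p_2)/p_2.
At the given prices: x_1* = 12·1.2/7.75 = 1.8581.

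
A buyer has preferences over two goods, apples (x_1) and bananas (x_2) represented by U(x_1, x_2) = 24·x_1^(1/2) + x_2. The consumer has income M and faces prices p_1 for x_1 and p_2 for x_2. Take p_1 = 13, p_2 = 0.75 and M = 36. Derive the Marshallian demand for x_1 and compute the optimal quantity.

MU_x_1 = 12/√x_1, MU_x_2 = 1. Tangency: 12/√x_1 = p_1/p_2.
Solve: √x_1 = 12·p_2/p_1, so x_1*(p_1,p_2) = (12·p_2/p_1)², and x_2* = (M − p_1·x_1*)/p_2.
Plugging in: x_1* = (12·0.75/13)² = 0.4793.

x_1* = 0.4793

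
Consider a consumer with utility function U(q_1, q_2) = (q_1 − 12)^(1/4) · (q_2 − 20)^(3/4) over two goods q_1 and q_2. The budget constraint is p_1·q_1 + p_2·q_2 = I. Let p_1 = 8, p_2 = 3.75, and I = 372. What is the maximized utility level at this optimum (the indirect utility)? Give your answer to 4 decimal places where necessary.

V = 25.2744

Let q_1' = q_1−12, q_2' = q_2−20. MRS = (1/3)·q_2'/q_1' = p_1/p_2.
Substituting into the budget: q_1* = 12 + 0.25·(I − 12·p_1 − 20·p_2)/p_1, and q_2* = 20 + 0.75·(…)/p_2.
Discretionary income = 372 − 12·8 − 20·3.75 = 201; q_1* = 12 + 0.25·201/8 = 18.2812; q_2* = 20 + 0.75·201/3.75 = 60.2.
Utility at the optimum: U(18.2812, 60.2) = 25.2744.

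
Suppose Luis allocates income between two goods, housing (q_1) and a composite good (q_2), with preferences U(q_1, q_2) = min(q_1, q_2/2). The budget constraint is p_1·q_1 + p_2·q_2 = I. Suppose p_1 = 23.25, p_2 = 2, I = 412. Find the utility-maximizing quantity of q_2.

q_2* = 30.2385

With perfect complements, no substitution: consume in ratio q_1:q_2 = 1:2.
Budget: p_1·q_1 + p_2·2·q_1 = I, so (p_1 + 2·p_2)·q_1 = I.
Demand: q_1*(p_1,p_2,I) = I/(p_1 + 2·p_2), q_2* = 2·I/(p_1 + 2·p_2).
Here 23.25 + 2·2 = 27.25, giving q_2* = 30.2385.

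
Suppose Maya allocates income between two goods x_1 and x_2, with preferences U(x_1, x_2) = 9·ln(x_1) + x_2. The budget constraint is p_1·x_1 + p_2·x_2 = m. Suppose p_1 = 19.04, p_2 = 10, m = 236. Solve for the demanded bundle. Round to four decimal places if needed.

MU_x_1 = 9/x_1, MU_x_2 = 1. Tangency: 9/x_1 = p_1/p_2.
So x_1*(p_1,p_2) = 9·p_2/p_1, independent of income; and x_2* = (m − 9·p_2)/p_2.
At the given prices: x_1* = 9·10/19.04 = 4.7269, and x_2* = 14.6.

x_1* = 4.7269, x_2* = 14.6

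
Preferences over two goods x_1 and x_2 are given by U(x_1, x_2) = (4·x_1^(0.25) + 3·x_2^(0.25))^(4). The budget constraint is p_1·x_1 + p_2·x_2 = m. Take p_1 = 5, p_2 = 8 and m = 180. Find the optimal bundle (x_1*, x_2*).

Substitute x_2 = (x_2/x_1)·x_1 into the budget: x_1* = m/(p_1 + p_2·(x_2/x_1)).
Numerically x_2/x_1 = 0.364129, so x_1* = 180/(5 + 8·0.364129) = 22.7473 and x_2* = 0.364129·22.7473 = 8.2829.

x_1* = 22.7473, x_2* = 8.2829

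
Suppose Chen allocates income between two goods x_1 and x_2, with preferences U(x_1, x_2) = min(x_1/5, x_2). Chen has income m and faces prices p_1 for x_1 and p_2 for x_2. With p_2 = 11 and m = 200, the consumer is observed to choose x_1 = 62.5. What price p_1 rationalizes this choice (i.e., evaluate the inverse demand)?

Leontief preferences: the optimum is at the kink where x_1/5 = x_2/1, i.e. x_2 = (1/5)·x_1.
Budget: p_1·x_1 + p_2·(1/5)·x_1 = m, so (5·p_1 + p_2)·x_1 = 5·m.
Demand: x_1*(p_1,p_2,m) = 5·m/(5·p_1 + p_2), x_2* = m/(5·p_1 + p_2).
Set x_1* = 62.5 in the demand function and solve for p_1: p_1 = 1.

p_1 = 1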